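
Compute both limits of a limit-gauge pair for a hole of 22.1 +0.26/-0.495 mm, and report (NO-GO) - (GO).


GO = nominal - lower_tol (smallest hole = maximum material condition)
GO = 22.1 - 0.495 = 21.605
NO-GO = nominal + upper_tol (largest hole = least material condition)
NO-GO = 22.1 + 0.26 = 22.36
spread = NO-GO - GO = 22.36 - 21.605 = 0.7550

0.7550


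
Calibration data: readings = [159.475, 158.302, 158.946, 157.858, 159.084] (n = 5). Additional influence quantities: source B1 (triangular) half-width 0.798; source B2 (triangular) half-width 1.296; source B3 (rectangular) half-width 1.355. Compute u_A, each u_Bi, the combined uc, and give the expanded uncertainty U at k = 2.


mean = (159.475 + 158.302 + 158.946 + 157.858 + 159.084) / 5 = 158.733
s = sqrt(sum((x - mean)^2)/(n-1)) = 0.64624299
u_A = s / sqrt(n) = 0.64624299 / sqrt(5) = 0.28900865
u_B1 = 0.798 / sqrt(6) = 0.32578214
u_B2 = 1.296 / sqrt(6) = 0.52908978
u_B3 = 1.355 / sqrt(3) = 0.78230961
uc = sqrt(0.28900865^2 + 0.32578214^2 + 0.52908978^2 + 0.78230961^2) = 1.0400021
U = k * uc = 2 * 1.0400021
U = 2.0800

2.0800


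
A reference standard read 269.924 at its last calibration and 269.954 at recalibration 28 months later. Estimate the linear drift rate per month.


rate = (v2 - v1) / months
= (269.954 - 269.924) / 28
= 0.0300 / 28
= 0.0011

0.0011


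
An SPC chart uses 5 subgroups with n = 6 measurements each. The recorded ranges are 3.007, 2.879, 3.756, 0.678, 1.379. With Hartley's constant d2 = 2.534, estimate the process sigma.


R_bar = (3.007 + 2.879 + 3.756 + 0.678 + 1.379) / 5
R_bar = 11.699 / 5 = 2.3398
sigma_hat = R_bar / d2 = 2.3398 / 2.534 = 0.9234

0.9234


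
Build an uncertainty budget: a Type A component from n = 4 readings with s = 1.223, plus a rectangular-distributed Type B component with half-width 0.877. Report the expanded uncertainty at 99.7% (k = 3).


u_A = s / sqrt(n) = 1.223 / sqrt(4) = 0.6115
u_B = half_width / sqrt(3) = 0.877 / sqrt(3) = 0.50633619
uc = sqrt(u_A^2 + u_B^2) = sqrt(0.6115^2 + 0.50633619^2) = 0.79391976
U = k * uc = 3 * 0.79391976
U = 2.3818

2.3818


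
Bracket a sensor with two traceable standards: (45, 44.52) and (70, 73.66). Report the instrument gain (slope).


slope = (y2 - y1) / (x2 - x1)
= (73.66 - 44.52) / (70 - 45)
= 29.1400 / 25
= 1.1656

1.1656


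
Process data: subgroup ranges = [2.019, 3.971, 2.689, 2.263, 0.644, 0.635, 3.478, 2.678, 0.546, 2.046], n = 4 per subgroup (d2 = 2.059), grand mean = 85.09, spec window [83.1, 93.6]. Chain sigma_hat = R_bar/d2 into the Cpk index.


R_bar = (2.019 + 3.971 + 2.689 + 2.263 + 0.644 + 0.635 + 3.478 + 2.678 + 0.546 + 2.046) / 10 = 2.0969
sigma = R_bar / d2 = 2.0969 / 2.059 = 1.018407
Cp = (USL - LSL)/(6*sigma) = (93.6 - 83.1)/(6*1.018407) = 1.7184
Cpu = (93.6 - 85.09)/(3*1.018407) = 2.7854
Cpl = (85.09 - 83.1)/(3*1.018407) = 0.6513
Cpk = min(Cpu, Cpl) = 0.6513

0.6513


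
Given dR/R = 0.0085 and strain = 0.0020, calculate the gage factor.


GF = (dR/R) / epsilon
= 0.0085 / 0.0020
= 4.2500

4.2500


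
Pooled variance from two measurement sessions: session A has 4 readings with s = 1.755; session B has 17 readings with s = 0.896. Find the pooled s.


s_p = sqrt(((n1-1)*s1^2 + (n2-1)*s2^2) / (n1+n2-2))
numerator = (4-1)*1.755^2 + (17-1)*0.896^2 = 9.240075 + 12.845056 = 22.085131
denominator = 4 + 17 - 2 = 19
s_p^2 = 22.085131 / 19 = 1.1623753
s_p = sqrt(1.1623753) = 1.0781

1.0781


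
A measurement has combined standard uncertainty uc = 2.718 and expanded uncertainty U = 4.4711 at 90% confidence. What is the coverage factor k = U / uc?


k = U / uc
k = 4.4711 / 2.718
k = 1.645

1.645


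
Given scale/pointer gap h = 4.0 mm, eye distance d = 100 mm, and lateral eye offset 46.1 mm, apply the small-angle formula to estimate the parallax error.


error = h * offset / d
= 4.0 * 46.1 / 100
= 1.8440

1.8440


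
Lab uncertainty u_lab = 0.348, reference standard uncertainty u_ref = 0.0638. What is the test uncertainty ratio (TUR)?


TUR = u_lab / u_ref
= 0.348 / 0.0638
= 5.4545

5.4545


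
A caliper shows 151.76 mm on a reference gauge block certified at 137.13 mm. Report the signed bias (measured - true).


Systematic error = measured - true
= 151.76 - 137.13
= 14.6300

14.6300


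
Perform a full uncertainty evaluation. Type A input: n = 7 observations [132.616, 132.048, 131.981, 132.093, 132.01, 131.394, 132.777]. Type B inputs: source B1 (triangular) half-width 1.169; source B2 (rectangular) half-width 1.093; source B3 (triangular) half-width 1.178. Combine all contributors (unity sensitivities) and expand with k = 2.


mean = (132.616 + 132.048 + 131.981 + 132.093 + 132.01 + 131.394 + 132.777) / 7 = 132.1312857
s = sqrt(sum((x - mean)^2)/(n-1)) = 0.45482294
u_A = s / sqrt(n) = 0.45482294 / sqrt(7) = 0.17190691
u_B1 = 1.169 / sqrt(6) = 0.47724225
u_B2 = 1.093 / sqrt(3) = 0.63104384
u_B3 = 1.178 / sqrt(6) = 0.48091649
uc = sqrt(0.17190691^2 + 0.47724225^2 + 0.63104384^2 + 0.48091649^2) = 0.94170545
U = k * uc = 2 * 0.94170545
U = 1.8834

1.8834


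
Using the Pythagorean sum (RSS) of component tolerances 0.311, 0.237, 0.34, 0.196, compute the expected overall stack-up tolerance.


RSS = sqrt(0.311^2 + 0.237^2 + 0.34^2 + 0.196^2)
= sqrt(0.306906)
= 0.5540

0.5540


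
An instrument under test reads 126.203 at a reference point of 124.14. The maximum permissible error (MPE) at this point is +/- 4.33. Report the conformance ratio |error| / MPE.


e = indication - reference = 126.203 - 124.14 = 2.0630
|e| = 2.0630
ratio = |e| / MPE = 2.0630 / 4.33
ratio = 0.4764

0.4764


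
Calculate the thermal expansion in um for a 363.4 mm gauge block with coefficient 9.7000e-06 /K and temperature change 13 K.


dL = L * alpha * dT
= 363.4 * 9.7000e-06 * 13
= 0.0458247 mm
dL_um = 0.0458247 * 1000 = 45.8247 um

45.8247


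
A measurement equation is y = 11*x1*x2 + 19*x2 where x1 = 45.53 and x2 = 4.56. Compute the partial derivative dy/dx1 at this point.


y = 11*x1*x2 + 19*x2
dy/dx1 = 11*x2
Evaluate at x2 = 4.56: c1 = 11 * 4.56
c1 = 50.1600

50.1600


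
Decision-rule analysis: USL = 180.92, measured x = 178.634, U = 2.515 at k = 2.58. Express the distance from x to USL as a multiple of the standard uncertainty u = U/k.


u = U / k = 2.515 / 2.58 = 0.9748062
margin = |USL - x| = |180.92 - 178.634| = 2.286
z = margin / u = 2.286 / 0.9748062
z = 2.3451

2.3451


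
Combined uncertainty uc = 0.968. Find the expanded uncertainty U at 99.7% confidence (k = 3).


U = k * uc
U = 3 * 0.968
U = 2.9040

2.9040


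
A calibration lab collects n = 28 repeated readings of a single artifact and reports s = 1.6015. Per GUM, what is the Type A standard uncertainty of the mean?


u_A = s / sqrt(n)
u_A = 1.6015 / sqrt(28)
u_A = 1.6015 / 5.2915026
u_A = 0.3027

0.3027


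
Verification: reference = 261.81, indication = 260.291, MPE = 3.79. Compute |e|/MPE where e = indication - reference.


e = indication - reference = 260.291 - 261.81 = -1.5190
|e| = 1.5190
ratio = |e| / MPE = 1.5190 / 3.79
ratio = 0.4008

0.4008


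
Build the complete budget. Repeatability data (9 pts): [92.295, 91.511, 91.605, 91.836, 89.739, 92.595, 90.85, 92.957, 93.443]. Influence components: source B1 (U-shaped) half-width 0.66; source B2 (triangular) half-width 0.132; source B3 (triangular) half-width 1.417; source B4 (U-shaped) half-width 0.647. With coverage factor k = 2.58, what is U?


mean = (92.295 + 91.511 + 91.605 + 91.836 + 89.739 + 92.595 + 90.85 + 92.957 + 93.443) / 9 = 91.87011111
s = sqrt(sum((x - mean)^2)/(n-1)) = 1.1260534
u_A = s / sqrt(n) = 1.1260534 / sqrt(9) = 0.37535113
u_B1 = 0.66 / sqrt(2) = 0.46669048
u_B2 = 0.132 / sqrt(6) = 0.053888774
u_B3 = 1.417 / sqrt(6) = 0.57848783
u_B4 = 0.647 / sqrt(2) = 0.45749809
uc = sqrt(0.37535113^2 + 0.46669048^2 + 0.053888774^2 + 0.57848783^2 + 0.45749809^2) = 0.95160136
U = k * uc = 2.58 * 0.95160136
U = 2.4551

2.4551


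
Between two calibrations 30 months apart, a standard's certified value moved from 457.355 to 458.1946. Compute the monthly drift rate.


rate = (v2 - v1) / months
= (458.1946 - 457.355) / 30
= 0.8396 / 30
= 0.0280

0.0280


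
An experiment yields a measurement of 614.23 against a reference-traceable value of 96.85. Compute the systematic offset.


Systematic error = measured - true
= 614.23 - 96.85
= 517.3800

517.3800


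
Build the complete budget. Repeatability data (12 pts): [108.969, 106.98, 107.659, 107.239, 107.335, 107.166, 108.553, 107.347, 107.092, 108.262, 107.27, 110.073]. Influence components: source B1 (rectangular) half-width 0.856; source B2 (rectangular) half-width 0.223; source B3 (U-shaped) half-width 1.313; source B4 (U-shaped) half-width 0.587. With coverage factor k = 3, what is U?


mean = (108.969 + 106.98 + 107.659 + 107.239 + 107.335 + 107.166 + 108.553 + 107.347 + 107.092 + 108.262 + 107.27 + 110.073) / 12 = 107.82875
s = sqrt(sum((x - mean)^2)/(n-1)) = 0.94945823
u_A = s / sqrt(n) = 0.94945823 / sqrt(12) = 0.27408498
u_B1 = 0.856 / sqrt(3) = 0.49421183
u_B2 = 0.223 / sqrt(3) = 0.12874911
u_B3 = 1.313 / sqrt(2) = 0.9284312
u_B4 = 0.587 / sqrt(2) = 0.41507168
uc = sqrt(0.27408498^2 + 0.49421183^2 + 0.12874911^2 + 0.9284312^2 + 0.41507168^2) = 1.1705611
U = k * uc = 3 * 1.1705611
U = 3.5117

3.5117


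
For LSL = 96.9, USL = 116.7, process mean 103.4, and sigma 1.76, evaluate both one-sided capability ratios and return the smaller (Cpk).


Cpu = (USL - mean) / (3*sigma) = (116.7 - 103.4) / (3*1.76) = 2.5189
Cpl = (mean - LSL) / (3*sigma) = (103.4 - 96.9) / (3*1.76) = 1.2311
Cpk = min(Cpu, Cpl) = 1.2311

1.2311


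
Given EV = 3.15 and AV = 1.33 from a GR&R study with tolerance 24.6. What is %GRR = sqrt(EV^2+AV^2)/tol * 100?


GRR = sqrt(EV^2 + AV^2) = sqrt(3.15^2 + 1.33^2) = 3.4192689
%GRR = GRR / tol * 100 = 3.4192689 / 24.6 * 100
%GRR = 13.8995

13.8995


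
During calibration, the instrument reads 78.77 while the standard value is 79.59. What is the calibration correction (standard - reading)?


Correction = standard - reading
= 79.59 - 78.77
= 0.8200

0.8200


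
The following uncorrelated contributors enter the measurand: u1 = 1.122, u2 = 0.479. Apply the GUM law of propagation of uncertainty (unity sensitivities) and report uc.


uc = sqrt(1.122^2 + 0.479^2)
uc = sqrt(1.488325)
uc = 1.2200

1.2200


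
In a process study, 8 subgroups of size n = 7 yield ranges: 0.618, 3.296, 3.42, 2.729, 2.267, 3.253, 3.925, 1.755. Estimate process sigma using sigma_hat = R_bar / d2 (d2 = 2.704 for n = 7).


R_bar = (0.618 + 3.296 + 3.42 + 2.729 + 2.267 + 3.253 + 3.925 + 1.755) / 8
R_bar = 21.263 / 8 = 2.657875
sigma_hat = R_bar / d2 = 2.657875 / 2.704 = 0.9829

0.9829


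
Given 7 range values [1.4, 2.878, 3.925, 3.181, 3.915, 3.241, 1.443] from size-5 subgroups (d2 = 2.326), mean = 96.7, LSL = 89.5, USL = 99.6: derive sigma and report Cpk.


R_bar = (1.4 + 2.878 + 3.925 + 3.181 + 3.915 + 3.241 + 1.443) / 7 = 2.8547143
sigma = R_bar / d2 = 2.8547143 / 2.326 = 1.2273062
Cp = (USL - LSL)/(6*sigma) = (99.6 - 89.5)/(6*1.2273062) = 1.3716
Cpu = (99.6 - 96.7)/(3*1.2273062) = 0.7876
Cpl = (96.7 - 89.5)/(3*1.2273062) = 1.9555
Cpk = min(Cpu, Cpl) = 0.7876

0.7876


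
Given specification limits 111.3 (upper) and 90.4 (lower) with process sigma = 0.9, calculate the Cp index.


Cp = (USL - LSL) / (6 * sigma)
= (111.3 - 90.4) / (6 * 0.9)
= 20.9000 / 5.4000
= 3.8704

3.8704


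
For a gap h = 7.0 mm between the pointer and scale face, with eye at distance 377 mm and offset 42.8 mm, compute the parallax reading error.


error = h * offset / d
= 7.0 * 42.8 / 377
= 0.7947

0.7947


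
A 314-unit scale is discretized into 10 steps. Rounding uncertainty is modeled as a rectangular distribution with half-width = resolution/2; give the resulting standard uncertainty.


resolution = range / divisions
resolution = 314 / 10 = 31.4
u_res = resolution / (2*sqrt(3))
u_res = 31.4 / 3.4641016
u_res = 9.0644

9.0644


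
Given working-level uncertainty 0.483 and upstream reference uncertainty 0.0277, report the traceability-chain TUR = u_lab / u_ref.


TUR = u_lab / u_ref
= 0.483 / 0.0277
= 17.4368

17.4368


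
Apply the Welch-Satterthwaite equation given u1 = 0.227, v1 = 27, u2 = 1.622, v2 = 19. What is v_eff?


uc = sqrt(u1^2 + u2^2) = sqrt(0.227^2 + 1.622^2) = 1.6378074
v_eff = uc^4 / (u1^4/v1 + u2^4/v2)
= 1.6378074^4 / (0.227^4/27 + 1.622^4/19)
= 7.1953399 / 0.36439048
v_eff = 19.7462

19.7462


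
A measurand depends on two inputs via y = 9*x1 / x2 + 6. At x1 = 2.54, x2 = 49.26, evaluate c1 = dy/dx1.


y = 9*x1 / x2 + 6
dy/dx1 = 9/x2
Evaluate at x2 = 49.26: c1 = 9 / 49.26
c1 = 0.1827

0.1827


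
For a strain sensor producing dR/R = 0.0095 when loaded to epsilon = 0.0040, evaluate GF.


GF = (dR/R) / epsilon
= 0.0095 / 0.0040
= 2.3750

2.3750


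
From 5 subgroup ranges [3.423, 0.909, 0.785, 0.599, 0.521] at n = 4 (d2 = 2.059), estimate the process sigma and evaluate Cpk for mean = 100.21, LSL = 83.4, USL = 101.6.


R_bar = (3.423 + 0.909 + 0.785 + 0.599 + 0.521) / 5 = 1.2474
sigma = R_bar / d2 = 1.2474 / 2.059 = 0.60582807
Cp = (USL - LSL)/(6*sigma) = (101.6 - 83.4)/(6*0.60582807) = 5.0069
Cpu = (101.6 - 100.21)/(3*0.60582807) = 0.7648
Cpl = (100.21 - 83.4)/(3*0.60582807) = 9.2490
Cpk = min(Cpu, Cpl) = 0.7648

0.7648


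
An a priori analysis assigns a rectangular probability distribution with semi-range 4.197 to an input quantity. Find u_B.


u_B = half_width / sqrt(3)
u_B = 4.197 / 1.7320508
u_B = 2.4231

2.4231


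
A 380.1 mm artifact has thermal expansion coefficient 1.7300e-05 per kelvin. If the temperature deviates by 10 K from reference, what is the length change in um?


dL = L * alpha * dT
= 380.1 * 1.7300e-05 * 10
= 0.0657573 mm
dL_um = 0.0657573 * 1000 = 65.7573 um

65.7573


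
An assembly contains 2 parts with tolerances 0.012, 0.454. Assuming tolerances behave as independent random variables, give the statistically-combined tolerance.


RSS = sqrt(0.012^2 + 0.454^2)
= sqrt(0.20626)
= 0.4542

0.4542


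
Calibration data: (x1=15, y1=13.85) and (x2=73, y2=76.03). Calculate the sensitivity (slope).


slope = (y2 - y1) / (x2 - x1)
= (76.03 - 13.85) / (73 - 15)
= 62.1800 / 58
= 1.0721

1.0721


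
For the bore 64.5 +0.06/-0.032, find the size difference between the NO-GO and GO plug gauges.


GO = nominal - lower_tol (smallest hole = maximum material condition)
GO = 64.5 - 0.032 = 64.468
NO-GO = nominal + upper_tol (largest hole = least material condition)
NO-GO = 64.5 + 0.06 = 64.56
spread = NO-GO - GO = 64.56 - 64.468 = 0.0920

0.0920


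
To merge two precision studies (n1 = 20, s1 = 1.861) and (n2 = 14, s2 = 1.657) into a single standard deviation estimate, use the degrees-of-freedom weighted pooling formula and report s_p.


s_p = sqrt(((n1-1)*s1^2 + (n2-1)*s2^2) / (n1+n2-2))
numerator = (20-1)*1.861^2 + (14-1)*1.657^2 = 65.803099 + 35.693437 = 101.49654
denominator = 20 + 14 - 2 = 32
s_p^2 = 101.49654 / 32 = 3.1717669
s_p = sqrt(3.1717669) = 1.7809

1.7809


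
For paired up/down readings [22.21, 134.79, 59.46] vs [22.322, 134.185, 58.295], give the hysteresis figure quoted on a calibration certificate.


|22.21 - 22.322| = 0.1120
|134.79 - 134.185| = 0.6050
|59.46 - 58.295| = 1.1650
hysteresis = max(diffs) = 1.1650

1.1650


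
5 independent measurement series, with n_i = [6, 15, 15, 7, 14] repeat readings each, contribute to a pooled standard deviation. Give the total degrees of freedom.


nu = sum_i (n_i - 1)
nu = ((6 - 1) + (15 - 1) + (15 - 1) + (7 - 1) + (14 - 1))
nu = 5 + 14 + 14 + 6 + 13
nu = 52

52


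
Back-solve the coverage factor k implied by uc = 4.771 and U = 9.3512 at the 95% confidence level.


k = U / uc
k = 9.3512 / 4.771
k = 1.96

1.96


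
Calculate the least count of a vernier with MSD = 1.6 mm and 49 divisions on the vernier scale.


LC = MSD / n_div
= 1.6 / 49
= 0.0327

0.0327


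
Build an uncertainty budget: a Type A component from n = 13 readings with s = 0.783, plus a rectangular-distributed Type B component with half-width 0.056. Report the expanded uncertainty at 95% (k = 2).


u_A = s / sqrt(n) = 0.783 / sqrt(13) = 0.21716513
u_B = half_width / sqrt(3) = 0.056 / sqrt(3) = 0.032331615
uc = sqrt(u_A^2 + u_B^2) = sqrt(0.21716513^2 + 0.032331615^2) = 0.21955871
U = k * uc = 2 * 0.21955871
U = 0.4391

0.4391


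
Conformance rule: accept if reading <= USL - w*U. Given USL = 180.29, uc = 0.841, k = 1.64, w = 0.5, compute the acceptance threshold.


U = k * uc = 1.64 * 0.841 = 1.37924
guard band g = w * U = 0.5 * 1.37924 = 0.68962
AL = USL - g = 180.29 - 0.68962
AL = 179.6004

179.6004


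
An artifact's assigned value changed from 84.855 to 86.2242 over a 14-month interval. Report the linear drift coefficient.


rate = (v2 - v1) / months
= (86.2242 - 84.855) / 14
= 1.3692 / 14
= 0.0978

0.0978


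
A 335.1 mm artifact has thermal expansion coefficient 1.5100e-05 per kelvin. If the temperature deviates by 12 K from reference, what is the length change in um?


dL = L * alpha * dT
= 335.1 * 1.5100e-05 * 12
= 0.0607201 mm
dL_um = 0.0607201 * 1000 = 60.7201 um

60.7201


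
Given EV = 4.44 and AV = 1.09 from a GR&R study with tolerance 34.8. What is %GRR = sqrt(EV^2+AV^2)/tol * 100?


GRR = sqrt(EV^2 + AV^2) = sqrt(4.44^2 + 1.09^2) = 4.5718377
%GRR = GRR / tol * 100 = 4.5718377 / 34.8 * 100
%GRR = 13.1375

13.1375


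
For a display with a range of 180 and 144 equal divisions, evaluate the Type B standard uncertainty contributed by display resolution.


resolution = range / divisions
resolution = 180 / 144 = 1.25
u_res = resolution / (2*sqrt(3))
u_res = 1.25 / 3.4641016
u_res = 0.3608

0.3608


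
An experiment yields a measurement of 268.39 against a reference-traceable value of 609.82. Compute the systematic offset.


Systematic error = measured - true
= 268.39 - 609.82
= -341.4300

-341.4300


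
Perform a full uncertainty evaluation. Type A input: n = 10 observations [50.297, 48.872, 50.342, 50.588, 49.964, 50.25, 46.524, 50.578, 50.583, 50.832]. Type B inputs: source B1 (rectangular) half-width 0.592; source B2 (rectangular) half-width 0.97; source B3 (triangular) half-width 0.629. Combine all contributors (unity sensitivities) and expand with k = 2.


mean = (50.297 + 48.872 + 50.342 + 50.588 + 49.964 + 50.25 + 46.524 + 50.578 + 50.583 + 50.832) / 10 = 49.883
s = sqrt(sum((x - mean)^2)/(n-1)) = 1.299529
u_A = s / sqrt(n) = 1.299529 / sqrt(10) = 0.41094715
u_B1 = 0.592 / sqrt(3) = 0.34179136
u_B2 = 0.97 / sqrt(3) = 0.56002976
u_B3 = 0.629 / sqrt(6) = 0.25678817
uc = sqrt(0.41094715^2 + 0.34179136^2 + 0.56002976^2 + 0.25678817^2) = 0.81564232
U = k * uc = 2 * 0.81564232
U = 1.6313

1.6313


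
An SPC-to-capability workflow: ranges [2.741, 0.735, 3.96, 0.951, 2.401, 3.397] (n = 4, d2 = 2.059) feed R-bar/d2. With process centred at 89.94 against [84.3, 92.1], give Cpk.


R_bar = (2.741 + 0.735 + 3.96 + 0.951 + 2.401 + 3.397) / 6 = 2.3641667
sigma = R_bar / d2 = 2.3641667 / 2.059 = 1.1482111
Cp = (USL - LSL)/(6*sigma) = (92.1 - 84.3)/(6*1.1482111) = 1.1322
Cpu = (92.1 - 89.94)/(3*1.1482111) = 0.6271
Cpl = (89.94 - 84.3)/(3*1.1482111) = 1.6373
Cpk = min(Cpu, Cpl) = 0.6271

0.6271


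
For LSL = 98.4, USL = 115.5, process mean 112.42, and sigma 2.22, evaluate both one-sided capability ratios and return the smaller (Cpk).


Cpu = (USL - mean) / (3*sigma) = (115.5 - 112.42) / (3*2.22) = 0.4625
Cpl = (mean - LSL) / (3*sigma) = (112.42 - 98.4) / (3*2.22) = 2.1051
Cpk = min(Cpu, Cpl) = 0.4625

0.4625


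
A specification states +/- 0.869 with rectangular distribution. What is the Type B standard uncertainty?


u_B = half_width / sqrt(3)
u_B = 0.869 / 1.7320508
u_B = 0.5017

0.5017


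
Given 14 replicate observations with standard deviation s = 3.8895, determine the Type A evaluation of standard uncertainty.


u_A = s / sqrt(n)
u_A = 3.8895 / sqrt(14)
u_A = 3.8895 / 3.7416574
u_A = 1.0395

1.0395


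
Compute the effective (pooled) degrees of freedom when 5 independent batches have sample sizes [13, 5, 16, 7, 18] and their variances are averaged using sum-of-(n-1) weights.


nu = sum_i (n_i - 1)
nu = ((13 - 1) + (5 - 1) + (16 - 1) + (7 - 1) + (18 - 1))
nu = 12 + 4 + 15 + 6 + 17
nu = 54

54


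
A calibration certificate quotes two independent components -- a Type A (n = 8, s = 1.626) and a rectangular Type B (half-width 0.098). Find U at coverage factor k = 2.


u_A = s / sqrt(n) = 1.626 / sqrt(8) = 0.57487781
u_B = half_width / sqrt(3) = 0.098 / sqrt(3) = 0.056580326
uc = sqrt(u_A^2 + u_B^2) = sqrt(0.57487781^2 + 0.056580326^2) = 0.57765546
U = k * uc = 2 * 0.57765546
U = 1.1553

1.1553


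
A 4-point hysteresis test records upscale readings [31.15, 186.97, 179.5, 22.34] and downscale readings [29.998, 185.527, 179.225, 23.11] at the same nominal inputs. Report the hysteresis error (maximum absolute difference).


|31.15 - 29.998| = 1.1520
|186.97 - 185.527| = 1.4430
|179.5 - 179.225| = 0.2750
|22.34 - 23.11| = 0.7700
hysteresis = max(diffs) = 1.4430

1.4430


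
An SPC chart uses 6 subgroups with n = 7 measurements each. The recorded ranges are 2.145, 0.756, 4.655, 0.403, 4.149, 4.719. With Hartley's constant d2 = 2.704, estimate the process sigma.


R_bar = (2.145 + 0.756 + 4.655 + 0.403 + 4.149 + 4.719) / 6
R_bar = 16.827 / 6 = 2.8045
sigma_hat = R_bar / d2 = 2.8045 / 2.704 = 1.0372

1.0372


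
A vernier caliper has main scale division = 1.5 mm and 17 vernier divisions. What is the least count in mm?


LC = MSD / n_div
= 1.5 / 17
= 0.0882

0.0882


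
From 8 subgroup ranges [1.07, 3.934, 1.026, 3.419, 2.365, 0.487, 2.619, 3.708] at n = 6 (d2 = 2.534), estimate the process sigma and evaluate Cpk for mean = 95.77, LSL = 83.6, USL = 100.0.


R_bar = (1.07 + 3.934 + 1.026 + 3.419 + 2.365 + 0.487 + 2.619 + 3.708) / 8 = 2.3285
sigma = R_bar / d2 = 2.3285 / 2.534 = 0.91890292
Cp = (USL - LSL)/(6*sigma) = (100.0 - 83.6)/(6*0.91890292) = 2.9746
Cpu = (100.0 - 95.77)/(3*0.91890292) = 1.5344
Cpl = (95.77 - 83.6)/(3*0.91890292) = 4.4147
Cpk = min(Cpu, Cpl) = 1.5344

1.5344


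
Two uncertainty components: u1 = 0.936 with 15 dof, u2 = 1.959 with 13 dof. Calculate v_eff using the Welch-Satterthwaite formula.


uc = sqrt(u1^2 + u2^2) = sqrt(0.936^2 + 1.959^2) = 2.1711234
v_eff = uc^4 / (u1^4/v1 + u2^4/v2)
= 2.1711234^4 / (0.936^4/15 + 1.959^4/13)
= 22.219692 / 1.184077
v_eff = 18.7654

18.7654


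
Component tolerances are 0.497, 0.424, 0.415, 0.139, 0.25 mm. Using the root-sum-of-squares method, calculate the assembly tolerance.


RSS = sqrt(0.497^2 + 0.424^2 + 0.415^2 + 0.139^2 + 0.25^2)
= sqrt(0.680831)
= 0.8251

0.8251


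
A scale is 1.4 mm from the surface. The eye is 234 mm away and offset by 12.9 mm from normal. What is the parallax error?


error = h * offset / d
= 1.4 * 12.9 / 234
= 0.0772

0.0772


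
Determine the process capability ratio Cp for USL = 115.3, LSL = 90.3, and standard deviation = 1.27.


Cp = (USL - LSL) / (6 * sigma)
= (115.3 - 90.3) / (6 * 1.27)
= 25.0000 / 7.6200
= 3.2808

3.2808


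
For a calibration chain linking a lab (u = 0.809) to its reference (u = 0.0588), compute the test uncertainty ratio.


TUR = u_lab / u_ref
= 0.809 / 0.0588
= 13.7585

13.7585


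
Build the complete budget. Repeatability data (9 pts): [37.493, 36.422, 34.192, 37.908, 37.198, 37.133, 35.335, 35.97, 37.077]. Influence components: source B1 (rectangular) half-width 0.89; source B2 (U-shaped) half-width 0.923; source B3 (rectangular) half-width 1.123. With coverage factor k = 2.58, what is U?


mean = (37.493 + 36.422 + 34.192 + 37.908 + 37.198 + 37.133 + 35.335 + 35.97 + 37.077) / 9 = 36.52533333
s = sqrt(sum((x - mean)^2)/(n-1)) = 1.1808171
u_A = s / sqrt(n) = 1.1808171 / sqrt(9) = 0.3936057
u_B1 = 0.89 / sqrt(3) = 0.51384174
u_B2 = 0.923 / sqrt(2) = 0.65265956
u_B3 = 1.123 / sqrt(3) = 0.64836435
uc = sqrt(0.3936057^2 + 0.51384174^2 + 0.65265956^2 + 0.64836435^2) = 1.1248554
U = k * uc = 2.58 * 1.1248554
U = 2.9021

2.9021


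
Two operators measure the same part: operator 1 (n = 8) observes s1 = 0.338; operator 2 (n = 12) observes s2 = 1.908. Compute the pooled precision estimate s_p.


s_p = sqrt(((n1-1)*s1^2 + (n2-1)*s2^2) / (n1+n2-2))
numerator = (8-1)*0.338^2 + (12-1)*1.908^2 = 0.799708 + 40.045104 = 40.844812
denominator = 8 + 12 - 2 = 18
s_p^2 = 40.844812 / 18 = 2.2691562
s_p = sqrt(2.2691562) = 1.5064

1.5064


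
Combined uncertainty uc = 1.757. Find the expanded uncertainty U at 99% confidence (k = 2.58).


U = k * uc
U = 2.58 * 1.757
U = 4.5331

4.5331


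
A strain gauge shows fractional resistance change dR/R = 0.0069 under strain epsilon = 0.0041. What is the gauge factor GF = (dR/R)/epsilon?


GF = (dR/R) / epsilon
= 0.0069 / 0.0041
= 1.6829

1.6829


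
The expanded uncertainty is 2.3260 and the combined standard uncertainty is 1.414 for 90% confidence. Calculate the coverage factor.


k = U / uc
k = 2.3260 / 1.414
k = 1.645

1.645


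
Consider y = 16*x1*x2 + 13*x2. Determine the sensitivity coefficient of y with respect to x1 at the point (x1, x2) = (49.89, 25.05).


y = 16*x1*x2 + 13*x2
dy/dx1 = 16*x2
Evaluate at x2 = 25.05: c1 = 16 * 25.05
c1 = 400.8000

400.8000


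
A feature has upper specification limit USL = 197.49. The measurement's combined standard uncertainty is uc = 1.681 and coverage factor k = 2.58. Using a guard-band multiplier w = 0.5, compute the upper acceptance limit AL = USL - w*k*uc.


U = k * uc = 2.58 * 1.681 = 4.33698
guard band g = w * U = 0.5 * 4.33698 = 2.16849
AL = USL - g = 197.49 - 2.16849
AL = 195.3215

195.3215


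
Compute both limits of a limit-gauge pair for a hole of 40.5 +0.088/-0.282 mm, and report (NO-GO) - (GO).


GO = nominal - lower_tol (smallest hole = maximum material condition)
GO = 40.5 - 0.282 = 40.218
NO-GO = nominal + upper_tol (largest hole = least material condition)
NO-GO = 40.5 + 0.088 = 40.588
spread = NO-GO - GO = 40.588 - 40.218 = 0.3700

0.3700


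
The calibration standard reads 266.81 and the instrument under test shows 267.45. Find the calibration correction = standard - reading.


Correction = standard - reading
= 266.81 - 267.45
= -0.6400

-0.6400


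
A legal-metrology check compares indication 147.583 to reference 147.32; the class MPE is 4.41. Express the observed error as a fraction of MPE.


e = indication - reference = 147.583 - 147.32 = 0.2630
|e| = 0.2630
ratio = |e| / MPE = 0.2630 / 4.41
ratio = 0.0596

0.0596


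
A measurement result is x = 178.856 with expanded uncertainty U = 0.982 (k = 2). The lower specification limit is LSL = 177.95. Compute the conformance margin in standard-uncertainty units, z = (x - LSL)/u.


u = U / k = 0.982 / 2 = 0.491
margin = |LSL - x| = |177.95 - 178.856| = 0.906
z = margin / u = 0.906 / 0.491
z = 1.8452

1.8452


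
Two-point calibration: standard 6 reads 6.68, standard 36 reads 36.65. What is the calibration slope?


slope = (y2 - y1) / (x2 - x1)
= (36.65 - 6.68) / (36 - 6)
= 29.9700 / 30
= 0.9990

0.9990


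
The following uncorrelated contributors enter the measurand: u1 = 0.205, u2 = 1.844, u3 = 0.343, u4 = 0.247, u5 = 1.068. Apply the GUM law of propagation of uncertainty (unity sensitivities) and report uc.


uc = sqrt(0.205^2 + 1.844^2 + 0.343^2 + 0.247^2 + 1.068^2)
uc = sqrt(4.761643)
uc = 2.1821

2.1821


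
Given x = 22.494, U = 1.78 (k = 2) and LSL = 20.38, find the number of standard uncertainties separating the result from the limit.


u = U / k = 1.78 / 2 = 0.89
margin = |LSL - x| = |20.38 - 22.494| = 2.114
z = margin / u = 2.114 / 0.89
z = 2.3753

2.3753


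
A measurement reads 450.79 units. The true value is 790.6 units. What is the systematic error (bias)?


Systematic error = measured - true
= 450.79 - 790.6
= -339.8100

-339.8100


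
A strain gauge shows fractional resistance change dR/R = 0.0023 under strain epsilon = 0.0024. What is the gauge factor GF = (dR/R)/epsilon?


GF = (dR/R) / epsilon
= 0.0023 / 0.0024
= 0.9583

0.9583


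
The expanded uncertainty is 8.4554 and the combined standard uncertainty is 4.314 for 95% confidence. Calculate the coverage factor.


k = U / uc
k = 8.4554 / 4.314
k = 1.96

1.96


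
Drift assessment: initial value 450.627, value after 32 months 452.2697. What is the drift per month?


rate = (v2 - v1) / months
= (452.2697 - 450.627) / 32
= 1.6427 / 32
= 0.0513

0.0513


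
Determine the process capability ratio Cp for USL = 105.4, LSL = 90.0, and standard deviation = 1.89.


Cp = (USL - LSL) / (6 * sigma)
= (105.4 - 90.0) / (6 * 1.89)
= 15.4000 / 11.3400
= 1.3580

1.3580


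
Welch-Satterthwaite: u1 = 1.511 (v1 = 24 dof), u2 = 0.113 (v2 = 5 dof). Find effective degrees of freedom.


uc = sqrt(u1^2 + u2^2) = sqrt(1.511^2 + 0.113^2) = 1.5152195
v_eff = uc^4 / (u1^4/v1 + u2^4/v2)
= 1.5152195^4 / (1.511^4/24 + 0.113^4/5)
= 5.2711115 / 0.21722601
v_eff = 24.2656

24.2656


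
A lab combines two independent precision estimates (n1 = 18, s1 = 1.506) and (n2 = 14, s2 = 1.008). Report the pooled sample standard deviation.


s_p = sqrt(((n1-1)*s1^2 + (n2-1)*s2^2) / (n1+n2-2))
numerator = (18-1)*1.506^2 + (14-1)*1.008^2 = 38.556612 + 13.208832 = 51.765444
denominator = 18 + 14 - 2 = 30
s_p^2 = 51.765444 / 30 = 1.7255148
s_p = sqrt(1.7255148) = 1.3136

1.3136


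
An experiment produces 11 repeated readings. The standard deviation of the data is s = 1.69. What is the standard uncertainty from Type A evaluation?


u_A = s / sqrt(n)
u_A = 1.69 / sqrt(11)
u_A = 1.69 / 3.3166248
u_A = 0.5096

0.5096


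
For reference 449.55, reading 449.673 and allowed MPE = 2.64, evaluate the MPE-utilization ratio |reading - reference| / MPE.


e = indication - reference = 449.673 - 449.55 = 0.1230
|e| = 0.1230
ratio = |e| / MPE = 0.1230 / 2.64
ratio = 0.0466

0.0466


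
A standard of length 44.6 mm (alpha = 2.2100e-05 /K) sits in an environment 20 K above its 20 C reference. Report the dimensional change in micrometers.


dL = L * alpha * dT
= 44.6 * 2.2100e-05 * 20
= 0.0197132 mm
dL_um = 0.0197132 * 1000 = 19.7132 um

19.7132


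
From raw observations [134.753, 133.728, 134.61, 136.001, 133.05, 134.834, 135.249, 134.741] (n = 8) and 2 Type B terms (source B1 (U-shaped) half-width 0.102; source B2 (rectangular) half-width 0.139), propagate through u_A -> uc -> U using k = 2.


mean = (134.753 + 133.728 + 134.61 + 136.001 + 133.05 + 134.834 + 135.249 + 134.741) / 8 = 134.62075
s = sqrt(sum((x - mean)^2)/(n-1)) = 0.89774221
u_A = s / sqrt(n) = 0.89774221 / sqrt(8) = 0.3173998
u_B1 = 0.102 / sqrt(2) = 0.072124892
u_B2 = 0.139 / sqrt(3) = 0.080251687
uc = sqrt(0.3173998^2 + 0.072124892^2 + 0.080251687^2) = 0.33523867
U = k * uc = 2 * 0.33523867
U = 0.6705

0.6705


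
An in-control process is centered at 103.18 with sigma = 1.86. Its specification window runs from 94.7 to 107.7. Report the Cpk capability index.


Cpu = (USL - mean) / (3*sigma) = (107.7 - 103.18) / (3*1.86) = 0.8100
Cpl = (mean - LSL) / (3*sigma) = (103.18 - 94.7) / (3*1.86) = 1.5197
Cpk = min(Cpu, Cpl) = 0.8100

0.8100


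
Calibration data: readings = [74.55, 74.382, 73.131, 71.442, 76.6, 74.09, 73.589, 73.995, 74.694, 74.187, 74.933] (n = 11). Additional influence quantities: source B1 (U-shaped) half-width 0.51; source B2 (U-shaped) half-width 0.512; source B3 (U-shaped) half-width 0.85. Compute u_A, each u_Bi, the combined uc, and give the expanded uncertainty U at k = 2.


mean = (74.55 + 74.382 + 73.131 + 71.442 + 76.6 + 74.09 + 73.589 + 73.995 + 74.694 + 74.187 + 74.933) / 11 = 74.14481818
s = sqrt(sum((x - mean)^2)/(n-1)) = 1.2585863
u_A = s / sqrt(n) = 1.2585863 / sqrt(11) = 0.37947805
u_B1 = 0.51 / sqrt(2) = 0.36062446
u_B2 = 0.512 / sqrt(2) = 0.36203867
u_B3 = 0.85 / sqrt(2) = 0.60104076
uc = sqrt(0.37947805^2 + 0.36062446^2 + 0.36203867^2 + 0.60104076^2) = 0.8754288
U = k * uc = 2 * 0.8754288
U = 1.7509

1.7509


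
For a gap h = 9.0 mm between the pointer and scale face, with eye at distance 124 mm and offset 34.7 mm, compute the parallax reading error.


error = h * offset / d
= 9.0 * 34.7 / 124
= 2.5185

2.5185


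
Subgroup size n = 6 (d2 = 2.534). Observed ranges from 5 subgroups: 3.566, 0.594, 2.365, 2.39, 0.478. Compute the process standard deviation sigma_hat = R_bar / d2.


R_bar = (3.566 + 0.594 + 2.365 + 2.39 + 0.478) / 5
R_bar = 9.393 / 5 = 1.8786
sigma_hat = R_bar / d2 = 1.8786 / 2.534 = 0.7414

0.7414


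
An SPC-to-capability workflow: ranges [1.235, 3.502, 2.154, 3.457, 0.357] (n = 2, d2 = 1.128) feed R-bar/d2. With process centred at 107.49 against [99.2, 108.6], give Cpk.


R_bar = (1.235 + 3.502 + 2.154 + 3.457 + 0.357) / 5 = 2.141
sigma = R_bar / d2 = 2.141 / 1.128 = 1.8980496
Cp = (USL - LSL)/(6*sigma) = (108.6 - 99.2)/(6*1.8980496) = 0.8254
Cpu = (108.6 - 107.49)/(3*1.8980496) = 0.1949
Cpl = (107.49 - 99.2)/(3*1.8980496) = 1.4559
Cpk = min(Cpu, Cpl) = 0.1949

0.1949


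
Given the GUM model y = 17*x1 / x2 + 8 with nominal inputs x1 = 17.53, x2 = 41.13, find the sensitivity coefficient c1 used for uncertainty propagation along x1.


y = 17*x1 / x2 + 8
dy/dx1 = 17/x2
Evaluate at x2 = 41.13: c1 = 17 / 41.13
c1 = 0.4133

0.4133


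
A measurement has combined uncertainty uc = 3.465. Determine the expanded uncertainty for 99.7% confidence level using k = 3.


U = k * uc
U = 3 * 3.465
U = 10.3950

10.3950


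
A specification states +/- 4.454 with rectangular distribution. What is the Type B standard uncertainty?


u_B = half_width / sqrt(3)
u_B = 4.454 / 1.7320508
u_B = 2.5715

2.5715


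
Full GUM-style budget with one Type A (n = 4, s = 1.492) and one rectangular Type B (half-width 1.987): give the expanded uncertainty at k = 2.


u_A = s / sqrt(n) = 1.492 / sqrt(4) = 0.746
u_B = half_width / sqrt(3) = 1.987 / sqrt(3) = 1.147195
uc = sqrt(u_A^2 + u_B^2) = sqrt(0.746^2 + 1.147195^2) = 1.3684197
U = k * uc = 2 * 1.3684197
U = 2.7368

2.7368


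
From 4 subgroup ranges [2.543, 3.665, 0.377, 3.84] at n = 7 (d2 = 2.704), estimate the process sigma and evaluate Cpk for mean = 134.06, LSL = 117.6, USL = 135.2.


R_bar = (2.543 + 3.665 + 0.377 + 3.84) / 4 = 2.60625
sigma = R_bar / d2 = 2.60625 / 2.704 = 0.96384985
Cp = (USL - LSL)/(6*sigma) = (135.2 - 117.6)/(6*0.96384985) = 3.0434
Cpu = (135.2 - 134.06)/(3*0.96384985) = 0.3943
Cpl = (134.06 - 117.6)/(3*0.96384985) = 5.6924
Cpk = min(Cpu, Cpl) = 0.3943

0.3943


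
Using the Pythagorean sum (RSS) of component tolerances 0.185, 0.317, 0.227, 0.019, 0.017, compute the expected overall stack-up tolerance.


RSS = sqrt(0.185^2 + 0.317^2 + 0.227^2 + 0.019^2 + 0.017^2)
= sqrt(0.186893)
= 0.4323

0.4323


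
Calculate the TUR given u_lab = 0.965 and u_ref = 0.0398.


TUR = u_lab / u_ref
= 0.965 / 0.0398
= 24.2462

24.2462


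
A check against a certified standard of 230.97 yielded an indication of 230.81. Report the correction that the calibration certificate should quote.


Correction = standard - reading
= 230.97 - 230.81
= 0.1600

0.1600


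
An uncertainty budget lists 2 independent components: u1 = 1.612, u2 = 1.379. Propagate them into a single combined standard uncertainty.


uc = sqrt(1.612^2 + 1.379^2)
uc = sqrt(4.500185)
uc = 2.1214

2.1214


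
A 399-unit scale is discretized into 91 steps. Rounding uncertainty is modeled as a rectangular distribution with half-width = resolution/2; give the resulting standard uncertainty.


resolution = range / divisions
resolution = 399 / 91 = 4.3846154
u_res = resolution / (2*sqrt(3))
u_res = 4.3846154 / 3.4641016
u_res = 1.2657

1.2657


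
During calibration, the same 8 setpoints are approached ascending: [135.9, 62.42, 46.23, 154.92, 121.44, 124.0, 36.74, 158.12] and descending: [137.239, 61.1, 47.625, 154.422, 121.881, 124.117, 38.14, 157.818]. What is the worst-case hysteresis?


|135.9 - 137.239| = 1.3390
|62.42 - 61.1| = 1.3200
|46.23 - 47.625| = 1.3950
|154.92 - 154.422| = 0.4980
|121.44 - 121.881| = 0.4410
|124.0 - 124.117| = 0.1170
|36.74 - 38.14| = 1.4000
|158.12 - 157.818| = 0.3020
hysteresis = max(diffs) = 1.4000

1.4000


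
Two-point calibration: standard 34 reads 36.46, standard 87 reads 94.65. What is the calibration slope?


slope = (y2 - y1) / (x2 - x1)
= (94.65 - 36.46) / (87 - 34)
= 58.1900 / 53
= 1.0979

1.0979


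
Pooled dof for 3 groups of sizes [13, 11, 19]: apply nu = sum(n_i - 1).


nu = sum_i (n_i - 1)
nu = ((13 - 1) + (11 - 1) + (19 - 1))
nu = 12 + 10 + 18
nu = 40

40


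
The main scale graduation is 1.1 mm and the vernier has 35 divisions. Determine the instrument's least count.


LC = MSD / n_div
= 1.1 / 35
= 0.0314

0.0314


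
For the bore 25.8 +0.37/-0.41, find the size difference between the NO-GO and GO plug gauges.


GO = nominal - lower_tol (smallest hole = maximum material condition)
GO = 25.8 - 0.41 = 25.39
NO-GO = nominal + upper_tol (largest hole = least material condition)
NO-GO = 25.8 + 0.37 = 26.17
spread = NO-GO - GO = 26.17 - 25.39 = 0.7800

0.7800


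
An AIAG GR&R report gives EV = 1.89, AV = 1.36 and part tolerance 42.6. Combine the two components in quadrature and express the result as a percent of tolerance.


GRR = sqrt(EV^2 + AV^2) = sqrt(1.89^2 + 1.36^2) = 2.3284544
%GRR = GRR / tol * 100 = 2.3284544 / 42.6 * 100
%GRR = 5.4659

5.4659


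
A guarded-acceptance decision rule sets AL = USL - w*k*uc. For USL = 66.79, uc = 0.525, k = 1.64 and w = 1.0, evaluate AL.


U = k * uc = 1.64 * 0.525 = 0.861
guard band g = w * U = 1.0 * 0.861 = 0.861
AL = USL - g = 66.79 - 0.861
AL = 65.9290

65.9290


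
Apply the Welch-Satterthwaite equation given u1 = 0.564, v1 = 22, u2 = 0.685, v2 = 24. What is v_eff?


uc = sqrt(u1^2 + u2^2) = sqrt(0.564^2 + 0.685^2) = 0.88731111
v_eff = uc^4 / (u1^4/v1 + u2^4/v2)
= 0.88731111^4 / (0.564^4/22 + 0.685^4/24)
= 0.61987437 / 0.013773159
v_eff = 45.0060

45.0060


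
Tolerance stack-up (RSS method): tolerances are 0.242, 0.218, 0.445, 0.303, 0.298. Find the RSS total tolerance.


RSS = sqrt(0.242^2 + 0.218^2 + 0.445^2 + 0.303^2 + 0.298^2)
= sqrt(0.484726)
= 0.6962

0.6962


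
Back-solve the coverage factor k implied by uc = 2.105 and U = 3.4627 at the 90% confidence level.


k = U / uc
k = 3.4627 / 2.105
k = 1.645

1.645


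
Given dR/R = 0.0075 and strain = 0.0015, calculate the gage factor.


GF = (dR/R) / epsilon
= 0.0075 / 0.0015
= 5.0000

5.0000


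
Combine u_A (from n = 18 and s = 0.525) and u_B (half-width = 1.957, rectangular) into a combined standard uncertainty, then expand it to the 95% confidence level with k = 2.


u_A = s / sqrt(n) = 0.525 / sqrt(18) = 0.12374369
u_B = half_width / sqrt(3) = 1.957 / sqrt(3) = 1.1298745
uc = sqrt(u_A^2 + u_B^2) = sqrt(0.12374369^2 + 1.1298745^2) = 1.1366305
U = k * uc = 2 * 1.1366305
U = 2.2733

2.2733


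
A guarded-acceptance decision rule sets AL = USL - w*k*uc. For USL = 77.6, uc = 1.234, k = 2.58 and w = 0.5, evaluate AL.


U = k * uc = 2.58 * 1.234 = 3.18372
guard band g = w * U = 0.5 * 3.18372 = 1.59186
AL = USL - g = 77.6 - 1.59186
AL = 76.0081

76.0081


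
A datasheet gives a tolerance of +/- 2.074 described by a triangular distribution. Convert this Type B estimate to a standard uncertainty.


u_B = half_width / sqrt(6)
u_B = 2.074 / 2.4494897
u_B = 0.8467

0.8467


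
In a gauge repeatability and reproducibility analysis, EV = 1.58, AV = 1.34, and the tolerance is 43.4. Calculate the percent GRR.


GRR = sqrt(EV^2 + AV^2) = sqrt(1.58^2 + 1.34^2) = 2.0717143
%GRR = GRR / tol * 100 = 2.0717143 / 43.4 * 100
%GRR = 4.7735

4.7735


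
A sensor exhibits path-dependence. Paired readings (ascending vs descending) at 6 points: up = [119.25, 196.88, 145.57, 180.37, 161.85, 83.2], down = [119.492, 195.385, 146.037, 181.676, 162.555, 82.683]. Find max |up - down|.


|119.25 - 119.492| = 0.2420
|196.88 - 195.385| = 1.4950
|145.57 - 146.037| = 0.4670
|180.37 - 181.676| = 1.3060
|161.85 - 162.555| = 0.7050
|83.2 - 82.683| = 0.5170
hysteresis = max(diffs) = 1.4950

1.4950
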